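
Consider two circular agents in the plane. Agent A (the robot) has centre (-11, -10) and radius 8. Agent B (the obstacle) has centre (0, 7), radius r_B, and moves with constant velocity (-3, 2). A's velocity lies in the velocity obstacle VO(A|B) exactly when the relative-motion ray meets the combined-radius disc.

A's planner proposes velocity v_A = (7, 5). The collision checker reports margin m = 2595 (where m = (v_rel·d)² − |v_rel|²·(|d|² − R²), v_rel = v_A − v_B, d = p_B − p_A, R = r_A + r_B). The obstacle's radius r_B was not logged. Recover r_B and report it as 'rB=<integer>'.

m = 2595
d = (11, 17);  v_rel = (10, 3),  |v_rel|² = 109
v_rel×d = (10)·(17) − (3)·(11) = 137
since m = R²·109 − 137²:  R² = (18769 + 2595) / 109 = 196
R = √196 = 14  ⇒  r_B = 14 − 8 = 6

rB=6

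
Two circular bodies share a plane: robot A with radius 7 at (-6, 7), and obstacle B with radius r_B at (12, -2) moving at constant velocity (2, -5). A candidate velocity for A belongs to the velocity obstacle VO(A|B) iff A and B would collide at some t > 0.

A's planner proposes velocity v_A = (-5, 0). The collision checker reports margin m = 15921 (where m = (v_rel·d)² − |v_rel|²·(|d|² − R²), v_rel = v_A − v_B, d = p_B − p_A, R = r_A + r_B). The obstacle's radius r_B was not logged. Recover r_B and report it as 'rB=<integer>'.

m = 15921
d = (18, -9);  v_rel = (-7, 5),  |v_rel|² = 74
v_rel×d = (-7)·(-9) − (5)·(18) = -27
since m = R²·74 − (-27)²:  R² = (729 + 15921) / 74 = 225
R = √225 = 15  ⇒  r_B = 15 − 7 = 8

rB=8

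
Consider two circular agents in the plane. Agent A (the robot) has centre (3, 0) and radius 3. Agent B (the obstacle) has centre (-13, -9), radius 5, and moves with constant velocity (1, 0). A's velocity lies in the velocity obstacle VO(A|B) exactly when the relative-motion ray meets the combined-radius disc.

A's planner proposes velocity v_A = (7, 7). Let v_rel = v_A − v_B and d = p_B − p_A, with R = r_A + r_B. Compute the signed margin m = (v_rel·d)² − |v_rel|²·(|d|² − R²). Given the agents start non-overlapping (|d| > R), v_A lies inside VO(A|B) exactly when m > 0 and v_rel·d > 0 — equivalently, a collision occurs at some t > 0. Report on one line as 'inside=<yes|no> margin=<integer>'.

d = (-16, -9),  |d|² = 337;  R = 3+5 = 8,  c = 337−8² = 273
v_rel = (6, 7),  |v_rel|² = 85;  v_rel·d = (6)·(-16) + (7)·(-9) = -159
85·t² + 318·t + 273 = 0  ⇒  m = (-159)² − 85·273 = 2076
m = 2076 > 0,  v_rel·d = -159 < 0  ⇒  outside

inside=no margin=2076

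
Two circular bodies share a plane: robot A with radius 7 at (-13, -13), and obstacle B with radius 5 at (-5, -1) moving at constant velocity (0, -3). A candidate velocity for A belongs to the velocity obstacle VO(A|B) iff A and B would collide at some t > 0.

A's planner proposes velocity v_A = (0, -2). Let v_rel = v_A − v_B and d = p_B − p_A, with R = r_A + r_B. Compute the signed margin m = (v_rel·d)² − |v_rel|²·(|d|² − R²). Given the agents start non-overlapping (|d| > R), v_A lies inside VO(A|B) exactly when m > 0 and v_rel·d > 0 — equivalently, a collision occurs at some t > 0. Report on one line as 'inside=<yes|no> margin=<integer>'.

d = (8, 12),  |d|² = 208;  R = 7+5 = 12,  c = 208−12² = 64
v_rel = (0, 1),  |v_rel|² = 1;  v_rel·d = (0)·(8) + (1)·(12) = 12
1·t² − 24·t + 64 = 0  ⇒  m = 12² − 1·64 = 80
m = 80 > 0,  v_rel·d = 12 > 0  ⇒  inside

inside=yes margin=80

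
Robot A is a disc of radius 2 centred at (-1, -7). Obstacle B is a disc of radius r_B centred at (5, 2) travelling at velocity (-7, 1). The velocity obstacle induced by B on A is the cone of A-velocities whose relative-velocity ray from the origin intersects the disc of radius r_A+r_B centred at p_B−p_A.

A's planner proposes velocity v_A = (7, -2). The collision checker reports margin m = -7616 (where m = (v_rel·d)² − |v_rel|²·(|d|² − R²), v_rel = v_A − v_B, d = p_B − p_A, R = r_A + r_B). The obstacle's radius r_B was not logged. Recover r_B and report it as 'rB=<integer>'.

m = -7616
d = (6, 9);  v_rel = (14, -3),  |v_rel|² = 205
v_rel×d = (14)·(9) − (-3)·(6) = 144
since m = R²·205 − 144²:  R² = (20736 + -7616) / 205 = 64
R = √64 = 8  ⇒  r_B = 8 − 2 = 6

rB=6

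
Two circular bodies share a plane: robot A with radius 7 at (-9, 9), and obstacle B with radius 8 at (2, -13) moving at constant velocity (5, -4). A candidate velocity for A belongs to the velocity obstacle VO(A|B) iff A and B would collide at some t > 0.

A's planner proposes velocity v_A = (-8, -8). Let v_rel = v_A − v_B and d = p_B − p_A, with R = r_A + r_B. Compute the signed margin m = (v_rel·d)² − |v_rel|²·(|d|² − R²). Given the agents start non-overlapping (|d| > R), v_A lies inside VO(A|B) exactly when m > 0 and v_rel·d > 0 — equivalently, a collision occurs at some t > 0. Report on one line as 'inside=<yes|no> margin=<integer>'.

d = (11, -22),  |d|² = 605;  R = 7+8 = 15,  c = 605−15² = 380
v_rel = (-13, -4),  |v_rel|² = 185;  v_rel·d = (-13)·(11) + (-4)·(-22) = -55
185·t² + 110·t + 380 = 0  ⇒  m = (-55)² − 185·380 = -67275
m = -67275 < 0,  v_rel·d = -55 < 0  ⇒  outside

inside=no margin=-67275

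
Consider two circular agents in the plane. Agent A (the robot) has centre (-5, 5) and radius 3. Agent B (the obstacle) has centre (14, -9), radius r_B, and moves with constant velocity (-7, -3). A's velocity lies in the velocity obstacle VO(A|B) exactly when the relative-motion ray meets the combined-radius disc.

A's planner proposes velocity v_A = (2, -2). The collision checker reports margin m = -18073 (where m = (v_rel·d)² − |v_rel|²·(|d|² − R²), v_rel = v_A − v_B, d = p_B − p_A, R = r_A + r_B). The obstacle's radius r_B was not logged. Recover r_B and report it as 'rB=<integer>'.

m = -18073
d = (19, -14);  v_rel = (9, 1),  |v_rel|² = 82
v_rel×d = (9)·(-14) − (1)·(19) = -145
since m = R²·82 − (-145)²:  R² = (21025 + -18073) / 82 = 36
R = √36 = 6  ⇒  r_B = 6 − 3 = 3

rB=3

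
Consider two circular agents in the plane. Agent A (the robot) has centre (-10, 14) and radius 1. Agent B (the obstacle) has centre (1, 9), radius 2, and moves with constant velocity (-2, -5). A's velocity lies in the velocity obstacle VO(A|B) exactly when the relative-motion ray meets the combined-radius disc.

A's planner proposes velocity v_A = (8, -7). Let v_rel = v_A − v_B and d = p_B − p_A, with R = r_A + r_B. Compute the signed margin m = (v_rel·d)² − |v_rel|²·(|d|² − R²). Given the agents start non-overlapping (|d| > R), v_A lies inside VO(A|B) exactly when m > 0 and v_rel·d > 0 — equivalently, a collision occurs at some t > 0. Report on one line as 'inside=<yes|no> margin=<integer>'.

d = (11, -5),  |d|² = 146;  R = 1+2 = 3,  c = 146−3² = 137
v_rel = (10, -2),  |v_rel|² = 104;  v_rel·d = (10)·(11) + (-2)·(-5) = 120
104·t² − 240·t + 137 = 0  ⇒  m = 120² − 104·137 = 152
m = 152 > 0,  v_rel·d = 120 > 0  ⇒  inside

inside=yes margin=152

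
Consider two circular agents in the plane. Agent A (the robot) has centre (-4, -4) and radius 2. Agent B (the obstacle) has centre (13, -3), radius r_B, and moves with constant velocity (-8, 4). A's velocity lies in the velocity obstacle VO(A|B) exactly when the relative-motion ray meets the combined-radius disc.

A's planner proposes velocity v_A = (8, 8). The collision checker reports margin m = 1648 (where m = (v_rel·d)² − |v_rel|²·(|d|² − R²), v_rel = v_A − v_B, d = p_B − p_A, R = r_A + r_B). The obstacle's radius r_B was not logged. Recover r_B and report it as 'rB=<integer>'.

m = 1648
d = (17, 1);  v_rel = (16, 4),  |v_rel|² = 272
v_rel×d = (16)·(1) − (4)·(17) = -52
since m = R²·272 − (-52)²:  R² = (2704 + 1648) / 272 = 16
R = √16 = 4  ⇒  r_B = 4 − 2 = 2

rB=2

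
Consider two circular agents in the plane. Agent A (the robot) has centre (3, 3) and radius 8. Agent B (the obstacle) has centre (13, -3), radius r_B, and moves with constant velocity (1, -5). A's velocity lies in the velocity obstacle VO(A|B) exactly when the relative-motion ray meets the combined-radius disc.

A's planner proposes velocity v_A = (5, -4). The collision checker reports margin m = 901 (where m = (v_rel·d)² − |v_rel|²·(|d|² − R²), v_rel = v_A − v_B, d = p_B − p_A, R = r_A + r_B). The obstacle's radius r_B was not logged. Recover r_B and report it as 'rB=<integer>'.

m = 901
d = (10, -6);  v_rel = (4, 1),  |v_rel|² = 17
v_rel×d = (4)·(-6) − (1)·(10) = -34
since m = R²·17 − (-34)²:  R² = (1156 + 901) / 17 = 121
R = √121 = 11  ⇒  r_B = 11 − 8 = 3

rB=3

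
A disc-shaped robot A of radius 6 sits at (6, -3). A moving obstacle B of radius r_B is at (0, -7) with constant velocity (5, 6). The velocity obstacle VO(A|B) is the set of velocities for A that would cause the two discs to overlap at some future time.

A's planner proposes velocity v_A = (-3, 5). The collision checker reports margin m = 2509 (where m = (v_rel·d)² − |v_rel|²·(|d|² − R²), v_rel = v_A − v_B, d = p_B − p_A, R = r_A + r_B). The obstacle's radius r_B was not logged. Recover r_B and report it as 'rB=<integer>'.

m = 2509
d = (-6, -4);  v_rel = (-8, -1),  |v_rel|² = 65
v_rel×d = (-8)·(-4) − (-1)·(-6) = 26
since m = R²·65 − 26²:  R² = (676 + 2509) / 65 = 49
R = √49 = 7  ⇒  r_B = 7 − 6 = 1

rB=1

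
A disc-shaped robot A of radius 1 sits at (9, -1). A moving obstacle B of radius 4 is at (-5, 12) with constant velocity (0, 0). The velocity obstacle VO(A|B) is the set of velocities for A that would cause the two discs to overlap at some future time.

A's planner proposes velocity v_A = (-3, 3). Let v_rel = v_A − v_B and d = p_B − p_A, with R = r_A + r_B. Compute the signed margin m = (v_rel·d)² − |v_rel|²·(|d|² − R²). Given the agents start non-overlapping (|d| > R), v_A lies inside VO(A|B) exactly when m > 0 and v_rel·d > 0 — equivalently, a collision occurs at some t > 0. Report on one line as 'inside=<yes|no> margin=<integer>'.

d = (-14, 13),  |d|² = 365;  R = 1+4 = 5,  c = 365−5² = 340
v_rel = (-3, 3),  |v_rel|² = 18;  v_rel·d = (-3)·(-14) + (3)·(13) = 81
18·t² − 162·t + 340 = 0  ⇒  m = 81² − 18·340 = 441
m = 441 > 0,  v_rel·d = 81 > 0  ⇒  inside

inside=yes margin=441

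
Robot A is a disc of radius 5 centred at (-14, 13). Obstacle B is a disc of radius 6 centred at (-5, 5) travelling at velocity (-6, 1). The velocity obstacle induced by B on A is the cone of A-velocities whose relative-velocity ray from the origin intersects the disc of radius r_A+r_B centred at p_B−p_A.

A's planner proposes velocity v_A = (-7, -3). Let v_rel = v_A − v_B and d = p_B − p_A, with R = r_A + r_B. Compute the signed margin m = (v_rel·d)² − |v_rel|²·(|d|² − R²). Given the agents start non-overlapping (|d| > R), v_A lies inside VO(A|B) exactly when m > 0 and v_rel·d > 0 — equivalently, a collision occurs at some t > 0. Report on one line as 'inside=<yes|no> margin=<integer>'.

d = (9, -8),  |d|² = 145;  R = 5+6 = 11,  c = 145−11² = 24
v_rel = (-1, -4),  |v_rel|² = 17;  v_rel·d = (-1)·(9) + (-4)·(-8) = 23
17·t² − 46·t + 24 = 0  ⇒  m = 23² − 17·24 = 121
m = 121 > 0,  v_rel·d = 23 > 0  ⇒  inside

inside=yes margin=121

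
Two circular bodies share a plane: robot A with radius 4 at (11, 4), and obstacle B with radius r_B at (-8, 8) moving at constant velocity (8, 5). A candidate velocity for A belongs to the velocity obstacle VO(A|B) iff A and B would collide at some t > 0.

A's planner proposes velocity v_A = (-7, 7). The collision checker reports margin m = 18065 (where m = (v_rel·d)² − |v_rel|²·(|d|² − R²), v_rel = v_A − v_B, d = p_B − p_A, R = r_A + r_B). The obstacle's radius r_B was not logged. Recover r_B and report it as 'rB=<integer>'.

m = 18065
d = (-19, 4);  v_rel = (-15, 2),  |v_rel|² = 229
v_rel×d = (-15)·(4) − (2)·(-19) = -22
since m = R²·229 − (-22)²:  R² = (484 + 18065) / 229 = 81
R = √81 = 9  ⇒  r_B = 9 − 4 = 5

rB=5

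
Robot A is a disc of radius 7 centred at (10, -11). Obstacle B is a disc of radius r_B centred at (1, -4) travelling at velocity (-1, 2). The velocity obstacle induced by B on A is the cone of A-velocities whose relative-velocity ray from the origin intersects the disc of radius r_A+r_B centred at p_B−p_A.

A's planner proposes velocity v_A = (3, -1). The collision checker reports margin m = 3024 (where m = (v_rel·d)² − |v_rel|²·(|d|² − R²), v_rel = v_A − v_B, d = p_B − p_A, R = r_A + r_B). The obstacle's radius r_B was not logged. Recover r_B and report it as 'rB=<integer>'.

m = 3024
d = (-9, 7);  v_rel = (4, -3),  |v_rel|² = 25
v_rel×d = (4)·(7) − (-3)·(-9) = 1
since m = R²·25 − 1²:  R² = (1 + 3024) / 25 = 121
R = √121 = 11  ⇒  r_B = 11 − 7 = 4

rB=4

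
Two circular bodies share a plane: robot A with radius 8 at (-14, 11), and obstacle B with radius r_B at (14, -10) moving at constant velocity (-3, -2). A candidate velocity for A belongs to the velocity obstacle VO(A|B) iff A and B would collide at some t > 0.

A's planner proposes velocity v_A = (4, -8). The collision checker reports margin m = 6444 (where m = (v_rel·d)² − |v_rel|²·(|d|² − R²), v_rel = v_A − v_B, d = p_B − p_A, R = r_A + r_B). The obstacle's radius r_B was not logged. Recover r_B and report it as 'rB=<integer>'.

m = 6444
d = (28, -21);  v_rel = (7, -6),  |v_rel|² = 85
v_rel×d = (7)·(-21) − (-6)·(28) = 21
since m = R²·85 − 21²:  R² = (441 + 6444) / 85 = 81
R = √81 = 9  ⇒  r_B = 9 − 8 = 1

rB=1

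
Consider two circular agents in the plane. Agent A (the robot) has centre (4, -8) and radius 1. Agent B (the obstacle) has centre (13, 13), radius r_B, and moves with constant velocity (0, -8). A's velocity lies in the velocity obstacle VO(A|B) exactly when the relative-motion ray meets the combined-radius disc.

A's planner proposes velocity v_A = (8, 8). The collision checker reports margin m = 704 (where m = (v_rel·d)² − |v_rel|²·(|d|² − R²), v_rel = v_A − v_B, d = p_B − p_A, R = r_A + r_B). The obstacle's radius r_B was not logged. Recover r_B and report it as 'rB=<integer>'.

m = 704
d = (9, 21);  v_rel = (8, 16),  |v_rel|² = 320
v_rel×d = (8)·(21) − (16)·(9) = 24
since m = R²·320 − 24²:  R² = (576 + 704) / 320 = 4
R = √4 = 2  ⇒  r_B = 2 − 1 = 1

rB=1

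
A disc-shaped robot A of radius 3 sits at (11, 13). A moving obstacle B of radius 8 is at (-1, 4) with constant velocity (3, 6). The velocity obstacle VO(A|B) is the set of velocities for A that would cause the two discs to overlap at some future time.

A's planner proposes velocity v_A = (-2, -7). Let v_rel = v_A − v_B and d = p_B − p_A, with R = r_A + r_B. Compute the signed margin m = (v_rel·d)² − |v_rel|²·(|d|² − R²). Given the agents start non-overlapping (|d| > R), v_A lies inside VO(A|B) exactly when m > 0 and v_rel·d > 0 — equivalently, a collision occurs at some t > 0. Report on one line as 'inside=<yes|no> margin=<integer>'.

d = (-12, -9),  |d|² = 225;  R = 3+8 = 11,  c = 225−11² = 104
v_rel = (-5, -13),  |v_rel|² = 194;  v_rel·d = (-5)·(-12) + (-13)·(-9) = 177
194·t² − 354·t + 104 = 0  ⇒  m = 177² − 194·104 = 11153
m = 11153 > 0,  v_rel·d = 177 > 0  ⇒  inside

inside=yes margin=11153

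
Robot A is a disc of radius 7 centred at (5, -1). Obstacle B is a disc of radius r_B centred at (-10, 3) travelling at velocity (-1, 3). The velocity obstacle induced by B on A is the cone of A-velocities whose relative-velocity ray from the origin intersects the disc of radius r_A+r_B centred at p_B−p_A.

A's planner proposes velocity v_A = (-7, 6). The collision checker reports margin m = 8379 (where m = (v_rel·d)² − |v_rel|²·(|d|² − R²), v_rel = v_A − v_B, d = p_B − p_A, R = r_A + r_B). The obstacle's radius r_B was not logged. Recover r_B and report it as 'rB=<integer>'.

m = 8379
d = (-15, 4);  v_rel = (-6, 3),  |v_rel|² = 45
v_rel×d = (-6)·(4) − (3)·(-15) = 21
since m = R²·45 − 21²:  R² = (441 + 8379) / 45 = 196
R = √196 = 14  ⇒  r_B = 14 − 7 = 7

rB=7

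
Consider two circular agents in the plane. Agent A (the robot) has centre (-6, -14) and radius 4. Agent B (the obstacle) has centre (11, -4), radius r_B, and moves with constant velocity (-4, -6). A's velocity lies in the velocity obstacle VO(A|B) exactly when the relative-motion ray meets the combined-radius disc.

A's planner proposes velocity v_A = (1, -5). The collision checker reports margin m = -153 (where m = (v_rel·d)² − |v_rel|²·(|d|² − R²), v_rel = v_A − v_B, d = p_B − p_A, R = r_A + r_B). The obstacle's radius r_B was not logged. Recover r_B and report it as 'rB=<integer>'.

m = -153
d = (17, 10);  v_rel = (5, 1),  |v_rel|² = 26
v_rel×d = (5)·(10) − (1)·(17) = 33
since m = R²·26 − 33²:  R² = (1089 + -153) / 26 = 36
R = √36 = 6  ⇒  r_B = 6 − 4 = 2

rB=2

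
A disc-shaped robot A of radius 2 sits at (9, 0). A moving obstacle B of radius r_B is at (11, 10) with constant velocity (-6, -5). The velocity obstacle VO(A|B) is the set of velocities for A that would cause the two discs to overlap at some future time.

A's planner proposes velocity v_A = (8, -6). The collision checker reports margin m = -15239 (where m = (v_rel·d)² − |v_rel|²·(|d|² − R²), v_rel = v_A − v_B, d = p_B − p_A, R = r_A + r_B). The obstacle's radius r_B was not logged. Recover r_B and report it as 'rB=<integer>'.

m = -15239
d = (2, 10);  v_rel = (14, -1),  |v_rel|² = 197
v_rel×d = (14)·(10) − (-1)·(2) = 142
since m = R²·197 − 142²:  R² = (20164 + -15239) / 197 = 25
R = √25 = 5  ⇒  r_B = 5 − 2 = 3

rB=3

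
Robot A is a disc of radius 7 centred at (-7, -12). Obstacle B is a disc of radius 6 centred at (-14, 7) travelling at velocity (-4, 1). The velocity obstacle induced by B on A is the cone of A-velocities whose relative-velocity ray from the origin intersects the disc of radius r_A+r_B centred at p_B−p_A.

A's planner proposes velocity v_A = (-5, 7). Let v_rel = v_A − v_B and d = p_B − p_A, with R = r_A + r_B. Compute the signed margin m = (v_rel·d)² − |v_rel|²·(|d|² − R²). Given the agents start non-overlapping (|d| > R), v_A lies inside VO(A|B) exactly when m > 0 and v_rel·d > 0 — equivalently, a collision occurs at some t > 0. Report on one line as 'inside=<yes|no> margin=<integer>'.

d = (-7, 19),  |d|² = 410;  R = 7+6 = 13,  c = 410−13² = 241
v_rel = (-1, 6),  |v_rel|² = 37;  v_rel·d = (-1)·(-7) + (6)·(19) = 121
37·t² − 242·t + 241 = 0  ⇒  m = 121² − 37·241 = 5724
m = 5724 > 0,  v_rel·d = 121 > 0  ⇒  inside

inside=yes margin=5724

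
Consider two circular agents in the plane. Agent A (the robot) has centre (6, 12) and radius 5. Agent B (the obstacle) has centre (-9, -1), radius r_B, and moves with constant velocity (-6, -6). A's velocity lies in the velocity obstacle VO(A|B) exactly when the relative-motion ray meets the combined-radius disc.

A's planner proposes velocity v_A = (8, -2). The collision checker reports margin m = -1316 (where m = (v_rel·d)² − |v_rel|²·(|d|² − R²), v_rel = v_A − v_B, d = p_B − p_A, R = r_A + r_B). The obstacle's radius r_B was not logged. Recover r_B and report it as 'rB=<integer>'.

m = -1316
d = (-15, -13);  v_rel = (14, 4),  |v_rel|² = 212
v_rel×d = (14)·(-13) − (4)·(-15) = -122
since m = R²·212 − (-122)²:  R² = (14884 + -1316) / 212 = 64
R = √64 = 8  ⇒  r_B = 8 − 5 = 3

rB=3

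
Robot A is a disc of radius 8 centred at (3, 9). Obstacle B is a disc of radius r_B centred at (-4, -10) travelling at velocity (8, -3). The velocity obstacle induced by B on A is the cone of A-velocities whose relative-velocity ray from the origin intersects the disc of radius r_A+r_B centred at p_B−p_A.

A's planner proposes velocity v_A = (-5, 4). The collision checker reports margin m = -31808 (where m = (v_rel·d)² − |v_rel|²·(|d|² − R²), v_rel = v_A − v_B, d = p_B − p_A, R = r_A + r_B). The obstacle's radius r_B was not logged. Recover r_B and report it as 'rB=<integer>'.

m = -31808
d = (-7, -19);  v_rel = (-13, 7),  |v_rel|² = 218
v_rel×d = (-13)·(-19) − (7)·(-7) = 296
since m = R²·218 − 296²:  R² = (87616 + -31808) / 218 = 256
R = √256 = 16  ⇒  r_B = 16 − 8 = 8

rB=8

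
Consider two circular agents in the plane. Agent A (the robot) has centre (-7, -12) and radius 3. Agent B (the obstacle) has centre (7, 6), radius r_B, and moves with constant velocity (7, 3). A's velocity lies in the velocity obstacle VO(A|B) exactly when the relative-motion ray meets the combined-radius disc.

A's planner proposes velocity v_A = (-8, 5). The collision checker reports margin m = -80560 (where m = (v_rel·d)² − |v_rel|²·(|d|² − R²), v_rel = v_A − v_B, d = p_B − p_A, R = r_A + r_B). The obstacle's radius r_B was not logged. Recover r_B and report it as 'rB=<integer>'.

m = -80560
d = (14, 18);  v_rel = (-15, 2),  |v_rel|² = 229
v_rel×d = (-15)·(18) − (2)·(14) = -298
since m = R²·229 − (-298)²:  R² = (88804 + -80560) / 229 = 36
R = √36 = 6  ⇒  r_B = 6 − 3 = 3

rB=3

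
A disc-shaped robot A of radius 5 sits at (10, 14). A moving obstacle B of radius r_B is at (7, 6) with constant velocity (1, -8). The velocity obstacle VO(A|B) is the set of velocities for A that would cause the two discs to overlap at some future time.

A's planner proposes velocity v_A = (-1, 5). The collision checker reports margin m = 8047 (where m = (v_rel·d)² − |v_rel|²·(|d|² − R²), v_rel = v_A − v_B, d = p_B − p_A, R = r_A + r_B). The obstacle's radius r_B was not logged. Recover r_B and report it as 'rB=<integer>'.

m = 8047
d = (-3, -8);  v_rel = (-2, 13),  |v_rel|² = 173
v_rel×d = (-2)·(-8) − (13)·(-3) = 55
since m = R²·173 − 55²:  R² = (3025 + 8047) / 173 = 64
R = √64 = 8  ⇒  r_B = 8 − 5 = 3

rB=3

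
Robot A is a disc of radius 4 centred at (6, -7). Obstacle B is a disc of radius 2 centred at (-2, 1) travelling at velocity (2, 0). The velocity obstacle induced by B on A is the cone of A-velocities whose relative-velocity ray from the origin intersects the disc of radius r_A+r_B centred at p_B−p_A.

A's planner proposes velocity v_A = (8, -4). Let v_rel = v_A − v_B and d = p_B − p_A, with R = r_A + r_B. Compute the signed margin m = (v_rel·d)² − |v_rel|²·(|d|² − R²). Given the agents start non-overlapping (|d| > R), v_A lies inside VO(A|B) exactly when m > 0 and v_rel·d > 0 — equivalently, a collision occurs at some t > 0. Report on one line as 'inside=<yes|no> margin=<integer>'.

d = (-8, 8),  |d|² = 128;  R = 4+2 = 6,  c = 128−6² = 92
v_rel = (6, -4),  |v_rel|² = 52;  v_rel·d = (6)·(-8) + (-4)·(8) = -80
52·t² + 160·t + 92 = 0  ⇒  m = (-80)² − 52·92 = 1616
m = 1616 > 0,  v_rel·d = -80 < 0  ⇒  outside

inside=no margin=1616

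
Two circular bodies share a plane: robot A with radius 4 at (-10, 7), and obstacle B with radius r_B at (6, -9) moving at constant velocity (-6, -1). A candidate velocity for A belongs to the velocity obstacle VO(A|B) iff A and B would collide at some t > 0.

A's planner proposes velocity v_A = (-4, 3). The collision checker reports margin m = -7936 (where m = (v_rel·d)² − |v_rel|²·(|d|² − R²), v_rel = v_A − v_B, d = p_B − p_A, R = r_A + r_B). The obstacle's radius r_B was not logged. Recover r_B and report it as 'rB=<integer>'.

m = -7936
d = (16, -16);  v_rel = (2, 4),  |v_rel|² = 20
v_rel×d = (2)·(-16) − (4)·(16) = -96
since m = R²·20 − (-96)²:  R² = (9216 + -7936) / 20 = 64
R = √64 = 8  ⇒  r_B = 8 − 4 = 4

rB=4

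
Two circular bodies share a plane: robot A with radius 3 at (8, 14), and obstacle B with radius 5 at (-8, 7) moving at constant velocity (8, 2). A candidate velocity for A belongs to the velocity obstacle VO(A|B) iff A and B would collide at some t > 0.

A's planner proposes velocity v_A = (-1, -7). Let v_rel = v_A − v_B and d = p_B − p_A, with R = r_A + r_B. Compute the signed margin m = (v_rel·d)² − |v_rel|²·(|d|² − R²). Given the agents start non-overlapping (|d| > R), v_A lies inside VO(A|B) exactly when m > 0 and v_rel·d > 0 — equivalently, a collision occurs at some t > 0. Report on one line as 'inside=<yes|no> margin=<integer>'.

d = (-16, -7),  |d|² = 305;  R = 3+5 = 8,  c = 305−8² = 241
v_rel = (-9, -9),  |v_rel|² = 162;  v_rel·d = (-9)·(-16) + (-9)·(-7) = 207
162·t² − 414·t + 241 = 0  ⇒  m = 207² − 162·241 = 3807
m = 3807 > 0,  v_rel·d = 207 > 0  ⇒  inside

inside=yes margin=3807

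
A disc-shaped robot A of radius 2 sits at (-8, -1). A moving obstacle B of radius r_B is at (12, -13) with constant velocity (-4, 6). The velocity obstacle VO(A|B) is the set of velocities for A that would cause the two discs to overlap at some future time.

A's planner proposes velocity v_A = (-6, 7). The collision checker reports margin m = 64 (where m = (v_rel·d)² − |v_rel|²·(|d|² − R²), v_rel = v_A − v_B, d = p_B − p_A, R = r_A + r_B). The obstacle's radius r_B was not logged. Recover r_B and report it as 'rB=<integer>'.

m = 64
d = (20, -12);  v_rel = (-2, 1),  |v_rel|² = 5
v_rel×d = (-2)·(-12) − (1)·(20) = 4
since m = R²·5 − 4²:  R² = (16 + 64) / 5 = 16
R = √16 = 4  ⇒  r_B = 4 − 2 = 2

rB=2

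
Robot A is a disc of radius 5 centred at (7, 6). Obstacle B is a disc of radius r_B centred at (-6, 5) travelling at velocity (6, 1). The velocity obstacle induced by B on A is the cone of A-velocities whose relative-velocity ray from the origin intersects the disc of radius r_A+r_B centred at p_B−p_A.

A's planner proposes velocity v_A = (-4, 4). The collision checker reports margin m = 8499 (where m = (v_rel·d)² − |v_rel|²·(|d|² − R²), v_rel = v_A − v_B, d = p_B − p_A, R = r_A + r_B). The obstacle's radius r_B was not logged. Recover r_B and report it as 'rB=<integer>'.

m = 8499
d = (-13, -1);  v_rel = (-10, 3),  |v_rel|² = 109
v_rel×d = (-10)·(-1) − (3)·(-13) = 49
since m = R²·109 − 49²:  R² = (2401 + 8499) / 109 = 100
R = √100 = 10  ⇒  r_B = 10 − 5 = 5

rB=5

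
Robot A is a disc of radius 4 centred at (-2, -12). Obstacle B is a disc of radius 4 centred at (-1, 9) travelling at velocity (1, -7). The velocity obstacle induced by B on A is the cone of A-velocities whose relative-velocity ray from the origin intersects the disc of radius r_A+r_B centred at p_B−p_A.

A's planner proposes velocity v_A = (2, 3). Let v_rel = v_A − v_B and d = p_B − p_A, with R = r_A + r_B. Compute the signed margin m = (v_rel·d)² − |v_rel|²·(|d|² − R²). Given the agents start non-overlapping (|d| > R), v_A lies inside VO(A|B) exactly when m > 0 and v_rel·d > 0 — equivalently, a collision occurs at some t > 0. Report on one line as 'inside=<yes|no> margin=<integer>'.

d = (1, 21),  |d|² = 442;  R = 4+4 = 8,  c = 442−8² = 378
v_rel = (1, 10),  |v_rel|² = 101;  v_rel·d = (1)·(1) + (10)·(21) = 211
101·t² − 422·t + 378 = 0  ⇒  m = 211² − 101·378 = 6343
m = 6343 > 0,  v_rel·d = 211 > 0  ⇒  inside

inside=yes margin=6343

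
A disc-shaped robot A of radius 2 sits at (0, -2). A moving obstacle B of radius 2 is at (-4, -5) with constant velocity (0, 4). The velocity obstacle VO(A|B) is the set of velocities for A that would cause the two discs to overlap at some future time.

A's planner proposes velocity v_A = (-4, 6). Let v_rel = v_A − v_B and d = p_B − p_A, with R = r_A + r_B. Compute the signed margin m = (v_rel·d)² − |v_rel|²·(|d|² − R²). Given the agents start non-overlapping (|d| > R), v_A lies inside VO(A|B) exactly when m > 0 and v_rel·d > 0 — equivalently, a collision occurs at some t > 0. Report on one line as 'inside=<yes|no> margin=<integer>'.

d = (-4, -3),  |d|² = 25;  R = 2+2 = 4,  c = 25−4² = 9
v_rel = (-4, 2),  |v_rel|² = 20;  v_rel·d = (-4)·(-4) + (2)·(-3) = 10
20·t² − 20·t + 9 = 0  ⇒  m = 10² − 20·9 = -80
m = -80 < 0,  v_rel·d = 10 > 0  ⇒  outside

inside=no margin=-80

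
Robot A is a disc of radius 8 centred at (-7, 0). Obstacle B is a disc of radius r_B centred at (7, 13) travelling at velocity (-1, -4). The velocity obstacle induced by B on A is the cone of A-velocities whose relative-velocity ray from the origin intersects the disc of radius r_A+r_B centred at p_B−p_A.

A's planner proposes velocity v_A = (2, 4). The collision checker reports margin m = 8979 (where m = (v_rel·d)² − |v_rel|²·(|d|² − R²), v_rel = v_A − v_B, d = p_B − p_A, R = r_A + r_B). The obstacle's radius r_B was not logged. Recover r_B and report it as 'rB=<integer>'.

m = 8979
d = (14, 13);  v_rel = (3, 8),  |v_rel|² = 73
v_rel×d = (3)·(13) − (8)·(14) = -73
since m = R²·73 − (-73)²:  R² = (5329 + 8979) / 73 = 196
R = √196 = 14  ⇒  r_B = 14 − 8 = 6

rB=6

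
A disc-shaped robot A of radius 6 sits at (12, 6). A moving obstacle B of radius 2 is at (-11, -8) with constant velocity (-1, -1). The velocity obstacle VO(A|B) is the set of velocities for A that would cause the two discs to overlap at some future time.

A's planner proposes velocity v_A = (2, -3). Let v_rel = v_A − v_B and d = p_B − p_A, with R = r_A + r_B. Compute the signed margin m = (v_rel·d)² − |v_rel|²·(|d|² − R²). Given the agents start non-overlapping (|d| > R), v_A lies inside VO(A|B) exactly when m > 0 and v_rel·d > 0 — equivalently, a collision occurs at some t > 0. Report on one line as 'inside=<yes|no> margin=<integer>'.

d = (-23, -14),  |d|² = 725;  R = 6+2 = 8,  c = 725−8² = 661
v_rel = (3, -2),  |v_rel|² = 13;  v_rel·d = (3)·(-23) + (-2)·(-14) = -41
13·t² + 82·t + 661 = 0  ⇒  m = (-41)² − 13·661 = -6912
m = -6912 < 0,  v_rel·d = -41 < 0  ⇒  outside

inside=no margin=-6912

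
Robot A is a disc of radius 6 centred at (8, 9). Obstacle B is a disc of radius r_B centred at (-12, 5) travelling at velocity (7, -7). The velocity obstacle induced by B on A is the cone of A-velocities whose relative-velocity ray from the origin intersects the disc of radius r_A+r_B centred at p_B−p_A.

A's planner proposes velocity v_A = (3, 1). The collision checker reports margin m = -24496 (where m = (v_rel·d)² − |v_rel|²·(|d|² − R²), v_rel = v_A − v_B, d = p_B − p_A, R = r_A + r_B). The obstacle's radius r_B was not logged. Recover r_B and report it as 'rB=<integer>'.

m = -24496
d = (-20, -4);  v_rel = (-4, 8),  |v_rel|² = 80
v_rel×d = (-4)·(-4) − (8)·(-20) = 176
since m = R²·80 − 176²:  R² = (30976 + -24496) / 80 = 81
R = √81 = 9  ⇒  r_B = 9 − 6 = 3

rB=3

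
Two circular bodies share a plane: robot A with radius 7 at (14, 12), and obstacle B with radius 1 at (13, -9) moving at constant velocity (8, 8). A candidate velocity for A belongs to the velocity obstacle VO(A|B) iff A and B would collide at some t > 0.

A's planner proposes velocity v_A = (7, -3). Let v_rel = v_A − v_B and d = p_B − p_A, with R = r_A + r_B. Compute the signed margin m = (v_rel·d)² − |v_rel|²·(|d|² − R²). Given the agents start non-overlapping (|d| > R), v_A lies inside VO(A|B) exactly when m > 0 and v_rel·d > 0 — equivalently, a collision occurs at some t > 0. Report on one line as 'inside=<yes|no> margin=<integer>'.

d = (-1, -21),  |d|² = 442;  R = 7+1 = 8,  c = 442−8² = 378
v_rel = (-1, -11),  |v_rel|² = 122;  v_rel·d = (-1)·(-1) + (-11)·(-21) = 232
122·t² − 464·t + 378 = 0  ⇒  m = 232² − 122·378 = 7708
m = 7708 > 0,  v_rel·d = 232 > 0  ⇒  inside

inside=yes margin=7708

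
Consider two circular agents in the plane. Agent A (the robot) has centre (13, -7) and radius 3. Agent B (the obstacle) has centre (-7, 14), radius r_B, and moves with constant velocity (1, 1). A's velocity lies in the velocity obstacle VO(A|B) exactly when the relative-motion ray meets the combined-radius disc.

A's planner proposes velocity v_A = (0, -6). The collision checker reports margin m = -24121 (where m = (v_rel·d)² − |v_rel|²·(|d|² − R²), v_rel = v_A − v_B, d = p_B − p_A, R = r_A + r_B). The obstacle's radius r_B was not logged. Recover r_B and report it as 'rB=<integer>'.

m = -24121
d = (-20, 21);  v_rel = (-1, -7),  |v_rel|² = 50
v_rel×d = (-1)·(21) − (-7)·(-20) = -161
since m = R²·50 − (-161)²:  R² = (25921 + -24121) / 50 = 36
R = √36 = 6  ⇒  r_B = 6 − 3 = 3

rB=3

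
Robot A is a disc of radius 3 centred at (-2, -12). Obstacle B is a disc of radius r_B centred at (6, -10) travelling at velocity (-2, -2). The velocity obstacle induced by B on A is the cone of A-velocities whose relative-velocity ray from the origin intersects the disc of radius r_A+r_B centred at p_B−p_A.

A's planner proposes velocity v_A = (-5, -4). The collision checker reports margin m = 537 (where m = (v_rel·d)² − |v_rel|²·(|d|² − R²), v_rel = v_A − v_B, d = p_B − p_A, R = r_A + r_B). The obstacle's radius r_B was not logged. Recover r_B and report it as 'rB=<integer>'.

m = 537
d = (8, 2);  v_rel = (-3, -2),  |v_rel|² = 13
v_rel×d = (-3)·(2) − (-2)·(8) = 10
since m = R²·13 − 10²:  R² = (100 + 537) / 13 = 49
R = √49 = 7  ⇒  r_B = 7 − 3 = 4

rB=4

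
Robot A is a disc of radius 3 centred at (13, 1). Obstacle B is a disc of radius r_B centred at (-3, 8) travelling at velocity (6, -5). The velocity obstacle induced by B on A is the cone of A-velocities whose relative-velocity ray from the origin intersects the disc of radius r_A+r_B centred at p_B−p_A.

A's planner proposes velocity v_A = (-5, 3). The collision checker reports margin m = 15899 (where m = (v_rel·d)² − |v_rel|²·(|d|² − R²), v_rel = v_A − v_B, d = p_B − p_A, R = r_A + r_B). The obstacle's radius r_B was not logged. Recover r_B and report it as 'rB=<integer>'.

m = 15899
d = (-16, 7);  v_rel = (-11, 8),  |v_rel|² = 185
v_rel×d = (-11)·(7) − (8)·(-16) = 51
since m = R²·185 − 51²:  R² = (2601 + 15899) / 185 = 100
R = √100 = 10  ⇒  r_B = 10 − 3 = 7

rB=7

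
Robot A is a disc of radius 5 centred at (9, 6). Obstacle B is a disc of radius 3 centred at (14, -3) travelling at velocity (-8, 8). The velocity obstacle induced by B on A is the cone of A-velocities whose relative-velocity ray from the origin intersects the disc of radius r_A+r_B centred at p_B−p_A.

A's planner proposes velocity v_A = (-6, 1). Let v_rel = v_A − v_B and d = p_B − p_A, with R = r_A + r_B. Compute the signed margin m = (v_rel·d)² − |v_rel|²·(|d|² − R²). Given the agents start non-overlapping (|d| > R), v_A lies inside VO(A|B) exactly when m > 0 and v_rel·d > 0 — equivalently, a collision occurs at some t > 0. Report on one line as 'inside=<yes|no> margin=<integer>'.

d = (5, -9),  |d|² = 106;  R = 5+3 = 8,  c = 106−8² = 42
v_rel = (2, -7),  |v_rel|² = 53;  v_rel·d = (2)·(5) + (-7)·(-9) = 73
53·t² − 146·t + 42 = 0  ⇒  m = 73² − 53·42 = 3103
m = 3103 > 0,  v_rel·d = 73 > 0  ⇒  inside

inside=yes margin=3103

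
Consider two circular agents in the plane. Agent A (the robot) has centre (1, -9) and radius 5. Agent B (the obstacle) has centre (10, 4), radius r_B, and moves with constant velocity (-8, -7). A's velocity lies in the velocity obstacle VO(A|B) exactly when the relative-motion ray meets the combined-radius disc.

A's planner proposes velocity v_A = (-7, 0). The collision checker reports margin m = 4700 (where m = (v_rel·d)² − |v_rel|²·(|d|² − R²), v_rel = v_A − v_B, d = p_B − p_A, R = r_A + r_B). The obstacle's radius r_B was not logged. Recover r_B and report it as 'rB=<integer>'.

m = 4700
d = (9, 13);  v_rel = (1, 7),  |v_rel|² = 50
v_rel×d = (1)·(13) − (7)·(9) = -50
since m = R²·50 − (-50)²:  R² = (2500 + 4700) / 50 = 144
R = √144 = 12  ⇒  r_B = 12 − 5 = 7

rB=7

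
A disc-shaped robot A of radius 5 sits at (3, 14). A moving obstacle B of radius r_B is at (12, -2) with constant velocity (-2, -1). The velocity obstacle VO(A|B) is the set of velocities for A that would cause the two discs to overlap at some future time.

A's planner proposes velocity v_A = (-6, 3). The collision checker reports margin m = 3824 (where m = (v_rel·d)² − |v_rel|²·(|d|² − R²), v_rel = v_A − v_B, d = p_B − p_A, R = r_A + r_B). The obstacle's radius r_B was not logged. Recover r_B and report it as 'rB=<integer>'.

m = 3824
d = (9, -16);  v_rel = (-4, 4),  |v_rel|² = 32
v_rel×d = (-4)·(-16) − (4)·(9) = 28
since m = R²·32 − 28²:  R² = (784 + 3824) / 32 = 144
R = √144 = 12  ⇒  r_B = 12 − 5 = 7

rB=7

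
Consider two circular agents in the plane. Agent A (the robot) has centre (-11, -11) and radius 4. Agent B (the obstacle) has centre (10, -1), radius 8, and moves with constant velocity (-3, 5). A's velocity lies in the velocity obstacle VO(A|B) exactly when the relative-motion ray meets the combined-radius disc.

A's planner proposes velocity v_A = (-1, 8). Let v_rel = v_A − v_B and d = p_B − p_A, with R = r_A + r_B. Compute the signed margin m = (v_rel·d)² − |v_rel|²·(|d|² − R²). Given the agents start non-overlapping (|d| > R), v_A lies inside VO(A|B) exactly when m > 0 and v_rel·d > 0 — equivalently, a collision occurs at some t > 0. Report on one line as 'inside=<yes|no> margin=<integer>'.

d = (21, 10),  |d|² = 541;  R = 4+8 = 12,  c = 541−12² = 397
v_rel = (2, 3),  |v_rel|² = 13;  v_rel·d = (2)·(21) + (3)·(10) = 72
13·t² − 144·t + 397 = 0  ⇒  m = 72² − 13·397 = 23
m = 23 > 0,  v_rel·d = 72 > 0  ⇒  inside

inside=yes margin=23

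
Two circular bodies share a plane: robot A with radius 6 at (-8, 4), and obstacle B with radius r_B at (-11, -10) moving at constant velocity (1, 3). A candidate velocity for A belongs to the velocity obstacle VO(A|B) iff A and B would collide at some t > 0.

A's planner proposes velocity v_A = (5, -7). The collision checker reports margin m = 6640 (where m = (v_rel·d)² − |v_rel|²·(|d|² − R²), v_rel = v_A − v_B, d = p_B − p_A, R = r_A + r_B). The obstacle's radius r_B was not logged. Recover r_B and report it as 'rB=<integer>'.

m = 6640
d = (-3, -14);  v_rel = (4, -10),  |v_rel|² = 116
v_rel×d = (4)·(-14) − (-10)·(-3) = -86
since m = R²·116 − (-86)²:  R² = (7396 + 6640) / 116 = 121
R = √121 = 11  ⇒  r_B = 11 − 6 = 5

rB=5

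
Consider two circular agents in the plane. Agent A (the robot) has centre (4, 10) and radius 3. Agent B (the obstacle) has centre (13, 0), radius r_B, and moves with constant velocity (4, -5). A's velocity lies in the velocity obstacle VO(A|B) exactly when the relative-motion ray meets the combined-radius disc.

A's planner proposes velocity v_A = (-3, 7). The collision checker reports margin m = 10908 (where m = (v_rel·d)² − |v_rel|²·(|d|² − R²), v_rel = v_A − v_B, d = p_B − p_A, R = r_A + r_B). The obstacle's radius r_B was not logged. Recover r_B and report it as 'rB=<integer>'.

m = 10908
d = (9, -10);  v_rel = (-7, 12),  |v_rel|² = 193
v_rel×d = (-7)·(-10) − (12)·(9) = -38
since m = R²·193 − (-38)²:  R² = (1444 + 10908) / 193 = 64
R = √64 = 8  ⇒  r_B = 8 − 3 = 5

rB=5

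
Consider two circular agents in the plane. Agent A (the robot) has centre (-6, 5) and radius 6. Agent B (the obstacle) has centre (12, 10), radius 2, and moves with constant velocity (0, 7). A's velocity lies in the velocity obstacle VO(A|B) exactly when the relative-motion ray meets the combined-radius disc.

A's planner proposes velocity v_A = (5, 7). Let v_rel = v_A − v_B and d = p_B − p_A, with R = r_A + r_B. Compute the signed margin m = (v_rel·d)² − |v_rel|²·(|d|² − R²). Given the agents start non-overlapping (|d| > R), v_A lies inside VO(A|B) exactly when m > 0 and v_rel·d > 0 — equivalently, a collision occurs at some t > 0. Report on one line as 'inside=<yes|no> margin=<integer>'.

d = (18, 5),  |d|² = 349;  R = 6+2 = 8,  c = 349−8² = 285
v_rel = (5, 0),  |v_rel|² = 25;  v_rel·d = (5)·(18) + (0)·(5) = 90
25·t² − 180·t + 285 = 0  ⇒  m = 90² − 25·285 = 975
m = 975 > 0,  v_rel·d = 90 > 0  ⇒  inside

inside=yes margin=975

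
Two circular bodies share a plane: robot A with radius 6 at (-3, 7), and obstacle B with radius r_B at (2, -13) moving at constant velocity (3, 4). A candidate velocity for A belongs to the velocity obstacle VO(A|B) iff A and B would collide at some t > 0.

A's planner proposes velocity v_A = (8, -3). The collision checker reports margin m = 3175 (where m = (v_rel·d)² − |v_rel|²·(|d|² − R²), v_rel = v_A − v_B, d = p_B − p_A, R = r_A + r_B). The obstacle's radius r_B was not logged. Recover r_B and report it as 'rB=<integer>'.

m = 3175
d = (5, -20);  v_rel = (5, -7),  |v_rel|² = 74
v_rel×d = (5)·(-20) − (-7)·(5) = -65
since m = R²·74 − (-65)²:  R² = (4225 + 3175) / 74 = 100
R = √100 = 10  ⇒  r_B = 10 − 6 = 4

rB=4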